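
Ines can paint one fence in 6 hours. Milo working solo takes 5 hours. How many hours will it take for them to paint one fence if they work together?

30/11 hours

With two workers the combined time is the product over the sum: 6·5/(6+5) = 30/11 hours.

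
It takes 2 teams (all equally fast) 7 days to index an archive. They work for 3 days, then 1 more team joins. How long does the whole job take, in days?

One team does 1/14 of the job per day.
After 3 days with 2 teams, 3/7 is done (4/7 left).
With 3 teams the rate is 3/14, so the rest takes 4/7 ÷ 3/14 = 8/3 days.
Total = 3 + 8/3 = 17/3 days.

17/3 days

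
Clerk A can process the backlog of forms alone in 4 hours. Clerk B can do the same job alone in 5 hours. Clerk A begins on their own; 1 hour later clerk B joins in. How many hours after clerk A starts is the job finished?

8/3 hours

In the first 1 hour clerk A alone does 1/4 of the job, leaving 3/4.
Once everyone is working, combined rate: 1/4 + 1/5 = (5 + 4)/20 = 9/20 per hour.
Remaining 3/4 at 9/20 per hour takes 5/3 hours.
Total from the start = 1 + 5/3 = 8/3 hours.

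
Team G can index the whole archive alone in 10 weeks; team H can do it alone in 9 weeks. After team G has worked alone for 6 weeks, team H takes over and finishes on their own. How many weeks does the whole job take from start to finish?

48/5 weeks

In 6 weeks team G does 6/10 = 3/5 of the job, leaving 2/5.
Team H works at 1/9 per week, so finishing takes 2/5 ÷ 1/9 = 18/5 weeks.
Total time = 6 + 18/5 = 48/5 weeks.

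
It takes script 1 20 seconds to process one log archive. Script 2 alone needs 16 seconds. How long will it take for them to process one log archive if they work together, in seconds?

With two workers the combined time is the product over the sum: 20·16/(20+16) = 320/36 = 80/9 seconds.

80/9 seconds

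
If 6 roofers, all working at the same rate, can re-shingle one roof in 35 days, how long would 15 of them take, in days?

Total work is 6·35 = 210 roofer-days.
With 15 roofers: 210/15 = 14 days.

14 days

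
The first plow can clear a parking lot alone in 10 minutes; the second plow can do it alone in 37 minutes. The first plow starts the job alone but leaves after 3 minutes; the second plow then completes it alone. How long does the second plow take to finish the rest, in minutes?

259/10 minutes

In 3 minutes the first plow does 3/10 of the job, leaving 7/10.
The second plow works at 1/37 per minute, so finishing takes 7/10 ÷ 1/37 = 259/10 minutes.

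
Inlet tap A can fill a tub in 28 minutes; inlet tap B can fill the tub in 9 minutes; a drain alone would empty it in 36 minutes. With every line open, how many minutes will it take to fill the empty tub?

Net rate = 1/28 + 1/9 − 1/36 = (9 + 28 − 7)/252 = 30/252 = 5/42 per minute.
Filling time = 1 ÷ (5/42) = 42/5 minutes.

42/5 minutes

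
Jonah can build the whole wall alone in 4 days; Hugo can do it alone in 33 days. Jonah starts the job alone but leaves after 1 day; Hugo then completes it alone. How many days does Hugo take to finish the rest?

In 1 day Jonah does 1/4 of the job, leaving 3/4.
Hugo works at 1/33 per day, so finishing takes 3/4 ÷ 1/33 = 99/4 days.

99/4 days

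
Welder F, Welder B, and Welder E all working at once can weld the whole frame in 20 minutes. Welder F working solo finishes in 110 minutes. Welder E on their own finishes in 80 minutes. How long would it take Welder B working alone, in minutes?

176/5 minutes

Combined rate is 1/20 per minute.
Known contribution: 1/110 + 1/80 = (8 + 11)/880 = 19/880 per minute.
So Welder B's rate is 1/20 − 19/880 = 5/176, meaning 176/5 minutes alone.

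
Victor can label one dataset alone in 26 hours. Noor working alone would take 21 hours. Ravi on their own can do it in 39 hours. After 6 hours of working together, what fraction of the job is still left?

Combined rate: 1/26 + 1/21 + 1/39 = (21 + 26 + 14)/546 = 61/546 per hour.
In 6 hours they complete 6·61/546 = 61/91 of the job.
So 30/91 remains.

30/91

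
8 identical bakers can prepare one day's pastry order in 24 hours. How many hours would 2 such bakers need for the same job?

96 hours

Total work is 8·24 = 192 baker-hours.
With 2 bakers: 192/2 = 96 hours.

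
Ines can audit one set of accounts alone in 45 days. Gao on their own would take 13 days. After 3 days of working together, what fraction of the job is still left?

Combined rate: 1/45 + 1/13 = (13 + 45)/585 = 58/585 per day.
In 3 days they complete 3·58/585 = 58/195 of the job.
So 137/195 remains.

137/195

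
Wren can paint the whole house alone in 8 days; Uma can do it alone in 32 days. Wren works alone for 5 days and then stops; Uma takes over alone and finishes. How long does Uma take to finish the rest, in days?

12 days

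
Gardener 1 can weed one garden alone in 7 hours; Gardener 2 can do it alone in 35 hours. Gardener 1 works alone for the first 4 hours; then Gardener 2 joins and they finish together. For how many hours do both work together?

In 4 hours Gardener 1 does 4/7 of the job, leaving 3/7.
Gardener 1 and Gardener 2 together work at 6/35 per hour, so finishing takes 3/7 ÷ 6/35 = 5/2 hours.

5/2 hours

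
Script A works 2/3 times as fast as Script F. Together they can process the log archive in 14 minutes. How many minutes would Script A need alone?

35 minutes

Let Script F's rate be r; then Script A's rate is (2/3)r, so together (2/3 + 1)r = (5/3)r = 1/14.
Thus r = 3/70 per minute.
Script F alone: 70/3 minutes; Script A alone: 35 minutes.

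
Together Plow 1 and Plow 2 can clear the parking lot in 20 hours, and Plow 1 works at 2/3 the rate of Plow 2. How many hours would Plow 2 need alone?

100/3 hours

Let Plow 2's rate be r; then Plow 1's rate is (2/3)r, so together (2/3 + 1)r = (5/3)r = 1/20.
Thus r = 3/100 per hour.
Plow 2 alone: 100/3 hours; Plow 1 alone: 50 hours.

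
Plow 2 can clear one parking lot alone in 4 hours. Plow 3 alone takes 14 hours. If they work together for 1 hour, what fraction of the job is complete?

9/28

Combined rate: 1/4 + 1/14 = (7 + 2)/28 = 9/28 per hour.
In 1 hour they complete 1·9/28 = 9/28 of the job.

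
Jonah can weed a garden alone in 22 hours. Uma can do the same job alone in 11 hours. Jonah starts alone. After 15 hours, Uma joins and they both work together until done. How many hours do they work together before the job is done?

In the first 15 hours Jonah alone does 15/22 of the job, leaving 7/22.
Once everyone is working, combined rate: 1/22 + 1/11 = (1 + 2)/22 = 3/22 per hour.
Remaining 7/22 at 3/22 per hour takes 7/3 hours.

7/3 hours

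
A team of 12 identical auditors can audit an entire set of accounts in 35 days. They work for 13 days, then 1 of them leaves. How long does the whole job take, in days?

37 days

One auditor does 1/420 of the job per day.
After 13 days with 12 auditors, 13/35 is done (22/35 left).
With 11 auditors the rate is 11/420, so the rest takes 22/35 ÷ 11/420 = 24 days.
Total = 13 + 24 = 37 days.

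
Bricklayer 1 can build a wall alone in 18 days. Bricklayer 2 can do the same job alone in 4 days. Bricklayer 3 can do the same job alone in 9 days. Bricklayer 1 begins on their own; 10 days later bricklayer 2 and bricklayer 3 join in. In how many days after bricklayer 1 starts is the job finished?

166/15 days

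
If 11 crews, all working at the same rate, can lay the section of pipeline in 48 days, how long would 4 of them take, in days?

Total work is 11·48 = 528 crew-days.
With 4 crews: 528/4 = 132 days.

132 days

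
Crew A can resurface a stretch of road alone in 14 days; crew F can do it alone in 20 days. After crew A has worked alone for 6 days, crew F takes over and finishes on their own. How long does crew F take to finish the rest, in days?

80/7 days

In 6 days crew A does 6/14 = 3/7 of the job, leaving 4/7.
Crew F works at 1/20 per day, so finishing takes 4/7 ÷ 1/20 = 80/7 days.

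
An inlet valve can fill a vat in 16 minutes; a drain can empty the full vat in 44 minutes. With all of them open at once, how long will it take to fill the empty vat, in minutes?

176/7 minutes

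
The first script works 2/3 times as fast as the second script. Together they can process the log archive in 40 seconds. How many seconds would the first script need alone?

100 seconds

Let the second script's rate be r; then the first script's rate is (2/3)r, so together (2/3 + 1)r = (5/3)r = 1/40.
Thus r = 3/200 per second.
The second script alone: 200/3 seconds; the first script alone: 100 seconds.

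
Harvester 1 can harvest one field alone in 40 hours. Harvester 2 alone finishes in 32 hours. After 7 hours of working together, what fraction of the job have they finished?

63/160

Combined rate: 1/40 + 1/32 = (4 + 5)/160 = 9/160 per hour.
In 7 hours they complete 7·9/160 = 63/160 of the job.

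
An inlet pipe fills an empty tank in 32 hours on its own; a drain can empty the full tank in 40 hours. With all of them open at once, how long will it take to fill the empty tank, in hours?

160 hours

Net rate = 1/32 − 1/40 = (5 − 4)/160 = 1/160 per hour.
Filling time = 1 ÷ (1/160) = 160 hours.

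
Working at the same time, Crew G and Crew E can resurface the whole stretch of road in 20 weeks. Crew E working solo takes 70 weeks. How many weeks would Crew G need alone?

28 weeks

Combined rate is 1/20 per week.
Known contribution: 1/70 per week.
So Crew G's rate is 1/20 − 1/70 = 1/28, meaning 28 weeks alone.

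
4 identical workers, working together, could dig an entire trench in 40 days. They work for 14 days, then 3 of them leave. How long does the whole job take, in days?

One worker does 1/160 of the job per day.
After 14 days with 4 workers, 7/20 is done (13/20 left).
With 1 worker the rate is 1/160, so the rest takes 13/20 ÷ 1/160 = 104 days.
Total = 14 + 104 = 118 days.

118 days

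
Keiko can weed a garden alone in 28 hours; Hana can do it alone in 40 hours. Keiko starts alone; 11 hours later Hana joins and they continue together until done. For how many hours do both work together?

In 11 hours Keiko does 11/28 of the job, leaving 17/28.
Keiko and Hana together work at 17/280 per hour, so finishing takes 17/28 ÷ 17/280 = 10 hours.

10 hours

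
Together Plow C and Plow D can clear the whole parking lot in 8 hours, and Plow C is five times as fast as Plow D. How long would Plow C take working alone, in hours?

48/5 hours

Let Plow D's rate be r; then Plow C's rate is 5r, so together (5 + 1)r = 6r = 1/8.
Thus r = 1/48 per hour.
Plow D alone: 48 hours; Plow C alone: 48/5 hours.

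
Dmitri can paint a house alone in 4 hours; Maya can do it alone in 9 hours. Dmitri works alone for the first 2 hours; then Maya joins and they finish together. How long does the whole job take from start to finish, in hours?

44/13 hours

In 2 hours Dmitri does 2/4 = 1/2 of the job, leaving 1/2.
Dmitri and Maya together work at 13/36 per hour, so finishing takes 1/2 ÷ 13/36 = 18/13 hours.
Total time = 2 + 18/13 = 44/13 hours.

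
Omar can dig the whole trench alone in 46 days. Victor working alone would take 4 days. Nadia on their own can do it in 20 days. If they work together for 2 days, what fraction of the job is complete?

74/115

Combined rate: 1/46 + 1/4 + 1/20 = (10 + 115 + 23)/460 = 148/460 = 37/115 per day.
In 2 days they complete 2·37/115 = 74/115 of the job.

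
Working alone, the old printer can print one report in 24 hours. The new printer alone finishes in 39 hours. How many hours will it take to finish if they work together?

Combined rate: 1/24 + 1/39 = (13 + 8)/312 = 21/312 = 7/104 per hour.
Time = 1 ÷ (7/104) = 104/7 hours.

104/7 hours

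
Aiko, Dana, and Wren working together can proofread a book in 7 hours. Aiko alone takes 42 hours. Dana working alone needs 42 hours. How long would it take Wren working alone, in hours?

Combined rate is 1/7 per hour.
Known contribution: 1/42 + 1/42 = (1 + 1)/42 = 2/42 = 1/21 per hour.
So Wren's rate is 1/7 − 1/21 = 2/21, meaning 21/2 hours alone.

21/2 hours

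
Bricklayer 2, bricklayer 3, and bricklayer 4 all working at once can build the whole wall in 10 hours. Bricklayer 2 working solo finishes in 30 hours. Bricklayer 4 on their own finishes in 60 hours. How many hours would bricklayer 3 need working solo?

Combined rate is 1/10 per hour.
Known contribution: 1/30 + 1/60 = (2 + 1)/60 = 3/60 = 1/20 per hour.
So bricklayer 3's rate is 1/10 − 1/20 = 1/20, meaning 20 hours alone.

20 hours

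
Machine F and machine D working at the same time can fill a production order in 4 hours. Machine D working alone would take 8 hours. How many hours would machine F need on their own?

8 hours

Combined rate is 1/4 per hour.
Known contribution: 1/8 per hour.
So machine F's rate is 1/4 − 1/8 = 1/8, meaning 8 hours alone.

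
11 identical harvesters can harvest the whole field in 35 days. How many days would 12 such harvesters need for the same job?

385/12 days

Total work is 11·35 = 385 harvester-days.
With 12 harvesters: 385/12 days.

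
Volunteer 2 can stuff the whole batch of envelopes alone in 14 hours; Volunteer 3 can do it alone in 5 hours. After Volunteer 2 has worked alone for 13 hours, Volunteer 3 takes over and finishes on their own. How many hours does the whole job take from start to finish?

187/14 hours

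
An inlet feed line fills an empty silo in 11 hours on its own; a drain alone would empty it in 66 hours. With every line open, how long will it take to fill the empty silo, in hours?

Net rate = 1/11 − 1/66 = (6 − 1)/66 = 5/66 per hour.
Filling time = 1 ÷ (5/66) = 66/5 hours.

66/5 hours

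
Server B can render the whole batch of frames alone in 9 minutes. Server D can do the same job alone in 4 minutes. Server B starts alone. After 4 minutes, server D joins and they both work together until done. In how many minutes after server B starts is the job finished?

In the first 4 minutes server B alone does 4/9 of the job, leaving 5/9.
Once everyone is working, combined rate: 1/9 + 1/4 = (4 + 9)/36 = 13/36 per minute.
Remaining 5/9 at 13/36 per minute takes 20/13 minutes.
Total from the start = 4 + 20/13 = 72/13 minutes.

72/13 minutes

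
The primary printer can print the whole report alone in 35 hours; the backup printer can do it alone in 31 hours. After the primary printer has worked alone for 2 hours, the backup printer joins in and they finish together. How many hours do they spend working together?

31/2 hours

In 2 hours the primary printer does 2/35 of the job, leaving 33/35.
The primary printer and the backup printer together work at 66/1085 per hour, so finishing takes 33/35 ÷ 66/1085 = 31/2 hours.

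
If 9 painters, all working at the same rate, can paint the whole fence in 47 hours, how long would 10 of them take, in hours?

Total work is 9·47 = 423 painter-hours.
With 10 painters: 423/10 hours.

423/10 hours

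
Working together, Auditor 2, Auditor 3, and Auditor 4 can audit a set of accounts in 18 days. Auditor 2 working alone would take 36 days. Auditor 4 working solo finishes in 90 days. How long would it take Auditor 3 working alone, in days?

60 days

Combined rate is 1/18 per day.
Known contribution: 1/36 + 1/90 = (5 + 2)/180 = 7/180 per day.
So Auditor 3's rate is 1/18 − 7/180 = 1/60, meaning 60 days alone.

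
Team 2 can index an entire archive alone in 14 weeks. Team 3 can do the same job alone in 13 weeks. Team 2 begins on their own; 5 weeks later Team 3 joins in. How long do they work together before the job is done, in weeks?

In the first 5 weeks Team 2 alone does 5/14 of the job, leaving 9/14.
Once everyone is working, combined rate: 1/14 + 1/13 = (13 + 14)/182 = 27/182 per week.
Remaining 9/14 at 27/182 per week takes 13/3 weeks.

13/3 weeks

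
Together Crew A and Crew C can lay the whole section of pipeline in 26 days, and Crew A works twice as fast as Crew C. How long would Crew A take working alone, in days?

39 days

Let Crew C's rate be r; then Crew A's rate is 2r, so together (2 + 1)r = 3r = 1/26.
Thus r = 1/78 per day.
Crew C alone: 78 days; Crew A alone: 39 days.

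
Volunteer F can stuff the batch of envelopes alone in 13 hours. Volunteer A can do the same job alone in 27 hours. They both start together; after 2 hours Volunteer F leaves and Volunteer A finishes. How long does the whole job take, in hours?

297/13 hours

In the first 2 hours the combined rate is 40/351, so 80/351 of the job is done, leaving 271/351.
After Volunteer F leaves the rate is 1/27 per hour; the remaining 271/351 takes 271/13 hours.
Total = 2 + 271/13 = 297/13 hours.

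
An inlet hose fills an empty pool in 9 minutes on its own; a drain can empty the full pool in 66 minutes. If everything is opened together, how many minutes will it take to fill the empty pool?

Net rate = 1/9 − 1/66 = (22 − 3)/198 = 19/198 per minute.
Filling time = 1 ÷ (19/198) = 198/19 minutes.

198/19 minutes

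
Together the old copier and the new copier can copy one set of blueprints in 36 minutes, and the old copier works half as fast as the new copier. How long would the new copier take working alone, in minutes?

54 minutes

Let the new copier's rate be r; then the old copier's rate is (1/2)r, so together (1/2 + 1)r = (3/2)r = 1/36.
Thus r = 1/54 per minute.
The new copier alone: 54 minutes; the old copier alone: 108 minutes.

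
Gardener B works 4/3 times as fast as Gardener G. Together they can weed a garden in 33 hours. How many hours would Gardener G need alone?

77 hours

Let Gardener G's rate be r; then Gardener B's rate is (4/3)r, so together (4/3 + 1)r = (7/3)r = 1/33.
Thus r = 1/77 per hour.
Gardener G alone: 77 hours; Gardener B alone: 231/4 hours.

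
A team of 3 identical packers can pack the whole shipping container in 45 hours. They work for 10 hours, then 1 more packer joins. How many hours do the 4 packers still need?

One packer does 1/135 of the job per hour.
After 10 hours with 3 packers, 2/9 is done (7/9 left).
With 4 packers the rate is 4/135, so the rest takes 7/9 ÷ 4/135 = 105/4 hours.

105/4 hours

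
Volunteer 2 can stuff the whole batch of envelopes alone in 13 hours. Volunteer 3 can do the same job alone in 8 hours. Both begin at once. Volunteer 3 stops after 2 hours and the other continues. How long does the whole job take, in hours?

In the first 2 hours the combined rate is 21/104, so 21/52 of the job is done, leaving 31/52.
After volunteer 3 leaves the rate is 1/13 per hour; the remaining 31/52 takes 31/4 hours.
Total = 2 + 31/4 = 39/4 hours.

39/4 hours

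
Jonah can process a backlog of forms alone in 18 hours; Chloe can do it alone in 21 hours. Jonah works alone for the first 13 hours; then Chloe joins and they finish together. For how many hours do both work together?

35/13 hours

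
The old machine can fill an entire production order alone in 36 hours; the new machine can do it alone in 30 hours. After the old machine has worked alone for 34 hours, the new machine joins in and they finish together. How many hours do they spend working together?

10/11 hours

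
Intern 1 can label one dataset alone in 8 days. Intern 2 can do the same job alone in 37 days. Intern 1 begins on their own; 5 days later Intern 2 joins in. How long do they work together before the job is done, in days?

37/15 days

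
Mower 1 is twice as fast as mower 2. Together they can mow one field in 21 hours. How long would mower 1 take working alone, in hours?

63/2 hours

Let mower 2's rate be r; then mower 1's rate is 2r, so together (2 + 1)r = 3r = 1/21.
Thus r = 1/63 per hour.
Mower 2 alone: 63 hours; mower 1 alone: 63/2 hours.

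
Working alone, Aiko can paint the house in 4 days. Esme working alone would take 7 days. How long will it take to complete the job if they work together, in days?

28/11 days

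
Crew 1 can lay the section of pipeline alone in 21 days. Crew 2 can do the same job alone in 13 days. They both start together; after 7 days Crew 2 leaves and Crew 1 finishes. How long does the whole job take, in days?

In the first 7 days the combined rate is 34/273, so 34/39 of the job is done, leaving 5/39.
After Crew 2 leaves the rate is 1/21 per day; the remaining 5/39 takes 35/13 days.
Total = 7 + 35/13 = 126/13 days.

126/13 days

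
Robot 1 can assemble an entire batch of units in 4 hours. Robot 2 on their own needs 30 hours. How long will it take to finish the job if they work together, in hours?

60/17 hours

With two workers the combined time is the product over the sum: 4·30/(4+30) = 120/34 = 60/17 hours.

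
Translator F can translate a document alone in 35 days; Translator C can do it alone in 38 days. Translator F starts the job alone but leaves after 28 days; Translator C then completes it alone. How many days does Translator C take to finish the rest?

38/5 days

In 28 days Translator F does 28/35 = 4/5 of the job, leaving 1/5.
Translator C works at 1/38 per day, so finishing takes 1/5 ÷ 1/38 = 38/5 days.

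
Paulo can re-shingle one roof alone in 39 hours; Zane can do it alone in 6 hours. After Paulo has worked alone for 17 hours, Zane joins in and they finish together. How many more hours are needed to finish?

In 17 hours Paulo does 17/39 of the job, leaving 22/39.
Paulo and Zane together work at 5/26 per hour, so finishing takes 22/39 ÷ 5/26 = 44/15 hours.

44/15 hours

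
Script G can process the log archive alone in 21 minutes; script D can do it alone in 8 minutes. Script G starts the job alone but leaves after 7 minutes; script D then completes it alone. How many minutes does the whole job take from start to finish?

37/3 minutes

In 7 minutes script G does 7/21 = 1/3 of the job, leaving 2/3.
Script D works at 1/8 per minute, so finishing takes 2/3 ÷ 1/8 = 16/3 minutes.
Total time = 7 + 16/3 = 37/3 minutes.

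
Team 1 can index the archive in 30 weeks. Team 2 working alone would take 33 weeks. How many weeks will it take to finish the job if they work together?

110/7 weeks

With two workers the combined time is the product over the sum: 30·33/(30+33) = 990/63 = 110/7 weeks.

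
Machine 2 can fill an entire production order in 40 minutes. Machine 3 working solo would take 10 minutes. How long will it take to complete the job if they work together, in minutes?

8 minutes

Combined rate: 1/40 + 1/10 = (1 + 4)/40 = 5/40 = 1/8 per minute.
Time = 1 ÷ (1/8) = 8 minutes.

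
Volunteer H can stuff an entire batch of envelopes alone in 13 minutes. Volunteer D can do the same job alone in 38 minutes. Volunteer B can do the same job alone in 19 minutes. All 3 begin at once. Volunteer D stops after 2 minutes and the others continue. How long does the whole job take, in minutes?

117/16 minutes

In the first 2 minutes the combined rate is 77/494, so 77/247 of the job is done, leaving 170/247.
After Volunteer D leaves the rate is 32/247 per minute; the remaining 170/247 takes 85/16 minutes.
Total = 2 + 85/16 = 117/16 minutes.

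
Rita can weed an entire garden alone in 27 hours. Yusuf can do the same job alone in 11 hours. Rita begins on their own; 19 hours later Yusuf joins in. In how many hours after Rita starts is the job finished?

405/19 hours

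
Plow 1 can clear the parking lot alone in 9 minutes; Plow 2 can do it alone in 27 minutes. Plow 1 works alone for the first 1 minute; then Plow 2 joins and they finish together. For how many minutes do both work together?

6 minutes

In 1 minute Plow 1 does 1/9 of the job, leaving 8/9.
Plow 1 and Plow 2 together work at 4/27 per minute, so finishing takes 8/9 ÷ 4/27 = 6 minutes.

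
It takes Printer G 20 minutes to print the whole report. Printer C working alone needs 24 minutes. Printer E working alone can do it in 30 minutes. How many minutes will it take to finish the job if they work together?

8 minutes

Combined rate: 1/20 + 1/24 + 1/30 = (6 + 5 + 4)/120 = 15/120 = 1/8 per minute.
Time = 1 ÷ (1/8) = 8 minutes.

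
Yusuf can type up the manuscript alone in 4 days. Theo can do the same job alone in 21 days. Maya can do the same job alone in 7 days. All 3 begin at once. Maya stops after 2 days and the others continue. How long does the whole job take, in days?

In the first 2 days the combined rate is 37/84, so 37/42 of the job is done, leaving 5/42.
After Maya leaves the rate is 25/84 per day; the remaining 5/42 takes 2/5 days.
Total = 2 + 2/5 = 12/5 days.

12/5 days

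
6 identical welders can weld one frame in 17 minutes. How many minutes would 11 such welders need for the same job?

Total work is 6·17 = 102 welder-minutes.
With 11 welders: 102/11 minutes.

102/11 minutes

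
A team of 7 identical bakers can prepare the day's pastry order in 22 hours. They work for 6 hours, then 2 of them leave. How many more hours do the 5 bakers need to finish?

One baker does 1/154 of the job per hour.
After 6 hours with 7 bakers, 3/11 is done (8/11 left).
With 5 bakers the rate is 5/154, so the rest takes 8/11 ÷ 5/154 = 112/5 hours.

112/5 hours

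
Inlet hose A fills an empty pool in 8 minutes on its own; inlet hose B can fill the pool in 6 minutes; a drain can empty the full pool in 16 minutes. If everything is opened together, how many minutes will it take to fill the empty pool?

Net rate = 1/8 + 1/6 − 1/16 = (6 + 8 − 3)/48 = 11/48 per minute.
Filling time = 1 ÷ (11/48) = 48/11 minutes.

48/11 minutes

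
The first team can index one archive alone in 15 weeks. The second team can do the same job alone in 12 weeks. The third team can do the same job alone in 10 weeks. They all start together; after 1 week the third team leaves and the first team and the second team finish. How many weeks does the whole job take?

6 weeks

In the first 1 week the combined rate is 1/4, so 1/4 of the job is done, leaving 3/4.
After the third team leaves the rate is 3/20 per week; the remaining 3/4 takes 5 weeks.
Total = 1 + 5 = 6 weeks.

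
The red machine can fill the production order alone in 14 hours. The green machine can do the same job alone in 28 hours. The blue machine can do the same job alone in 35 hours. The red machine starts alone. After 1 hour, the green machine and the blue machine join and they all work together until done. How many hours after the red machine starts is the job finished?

149/19 hours

In the first 1 hour the red machine alone does 1/14 of the job, leaving 13/14.
Once everyone is working, combined rate: 1/14 + 1/28 + 1/35 = (10 + 5 + 4)/140 = 19/140 per hour.
Remaining 13/14 at 19/140 per hour takes 130/19 hours.
Total from the start = 1 + 130/19 = 149/19 hours.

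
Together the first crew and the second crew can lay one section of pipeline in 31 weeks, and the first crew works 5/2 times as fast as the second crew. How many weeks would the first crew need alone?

217/5 weeks

Let the second crew's rate be r; then the first crew's rate is (5/2)r, so together (5/2 + 1)r = (7/2)r = 1/31.
Thus r = 2/217 per week.
The second crew alone: 217/2 weeks; the first crew alone: 217/5 weeks.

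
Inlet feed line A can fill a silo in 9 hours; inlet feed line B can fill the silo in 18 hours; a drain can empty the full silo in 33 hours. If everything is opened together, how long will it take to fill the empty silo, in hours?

Net rate = 1/9 + 1/18 − 1/33 = (22 + 11 − 6)/198 = 27/198 = 3/22 per hour.
Filling time = 1 ÷ (3/22) = 22/3 hours.

22/3 hours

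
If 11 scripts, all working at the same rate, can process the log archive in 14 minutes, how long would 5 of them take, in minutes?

154/5 minutes

Total work is 11·14 = 154 script-minutes.
With 5 scripts: 154/5 minutes.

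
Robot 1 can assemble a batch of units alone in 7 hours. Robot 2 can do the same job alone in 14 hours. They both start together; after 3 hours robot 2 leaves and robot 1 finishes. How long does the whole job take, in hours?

11/2 hours

In the first 3 hours the combined rate is 3/14, so 9/14 of the job is done, leaving 5/14.
After robot 2 leaves the rate is 1/7 per hour; the remaining 5/14 takes 5/2 hours.
Total = 3 + 5/2 = 11/2 hours.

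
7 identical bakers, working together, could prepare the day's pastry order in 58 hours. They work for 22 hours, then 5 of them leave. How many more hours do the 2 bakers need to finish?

126 hours

One baker does 1/406 of the job per hour.
After 22 hours with 7 bakers, 11/29 is done (18/29 left).
With 2 bakers the rate is 2/406 = 1/203, so the rest takes 18/29 ÷ 1/203 = 126 hours.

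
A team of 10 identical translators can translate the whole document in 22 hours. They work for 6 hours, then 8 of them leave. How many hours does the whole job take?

One translator does 1/220 of the job per hour.
After 6 hours with 10 translators, 3/11 is done (8/11 left).
With 2 translators the rate is 2/220 = 1/110, so the rest takes 8/11 ÷ 1/110 = 80 hours.
Total = 6 + 80 = 86 hours.

86 hours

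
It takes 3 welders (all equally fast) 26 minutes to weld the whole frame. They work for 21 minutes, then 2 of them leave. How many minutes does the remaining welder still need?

One welder does 1/78 of the job per minute.
After 21 minutes with 3 welders, 21/26 is done (5/26 left).
With 1 welder the rate is 1/78, so the rest takes 5/26 ÷ 1/78 = 15 minutes.

15 minutes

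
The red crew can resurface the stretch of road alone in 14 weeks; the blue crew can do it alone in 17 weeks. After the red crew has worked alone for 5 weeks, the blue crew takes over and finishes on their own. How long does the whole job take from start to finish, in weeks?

In 5 weeks the red crew does 5/14 of the job, leaving 9/14.
The blue crew works at 1/17 per week, so finishing takes 9/14 ÷ 1/17 = 153/14 weeks.
Total time = 5 + 153/14 = 223/14 weeks.

223/14 weeks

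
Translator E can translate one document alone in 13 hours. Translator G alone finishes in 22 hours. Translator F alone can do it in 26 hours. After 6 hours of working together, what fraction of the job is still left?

5/143

Combined rate: 1/13 + 1/22 + 1/26 = (22 + 13 + 11)/286 = 46/286 = 23/143 per hour.
In 6 hours they complete 6·23/143 = 138/143 of the job.
So 5/143 remains.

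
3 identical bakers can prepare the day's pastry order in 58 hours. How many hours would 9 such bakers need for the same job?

58/3 hours

Total work is 3·58 = 174 baker-hours.
With 9 bakers: 174/9 = 58/3 hours.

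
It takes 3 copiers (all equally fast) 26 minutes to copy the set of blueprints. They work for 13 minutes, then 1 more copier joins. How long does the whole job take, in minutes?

One copier does 1/78 of the job per minute.
After 13 minutes with 3 copiers, 1/2 is done (1/2 left).
With 4 copiers the rate is 4/78 = 2/39, so the rest takes 1/2 ÷ 2/39 = 39/4 minutes.
Total = 13 + 39/4 = 91/4 minutes.

91/4 minutes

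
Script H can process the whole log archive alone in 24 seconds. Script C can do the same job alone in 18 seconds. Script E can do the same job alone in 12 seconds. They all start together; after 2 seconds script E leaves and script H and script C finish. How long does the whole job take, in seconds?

In the first 2 seconds the combined rate is 13/72, so 13/36 of the job is done, leaving 23/36.
After script E leaves the rate is 7/72 per second; the remaining 23/36 takes 46/7 seconds.
Total = 2 + 46/7 = 60/7 seconds.

60/7 seconds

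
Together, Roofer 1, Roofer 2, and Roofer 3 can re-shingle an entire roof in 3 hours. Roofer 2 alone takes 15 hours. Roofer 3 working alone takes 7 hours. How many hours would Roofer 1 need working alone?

Combined rate is 1/3 per hour.
Known contribution: 1/15 + 1/7 = (7 + 15)/105 = 22/105 per hour.
So Roofer 1's rate is 1/3 − 22/105 = 13/105, meaning 105/13 hours alone.

105/13 hours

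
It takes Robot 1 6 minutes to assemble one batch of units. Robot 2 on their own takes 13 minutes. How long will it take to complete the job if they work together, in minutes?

78/19 minutes

Combined rate: 1/6 + 1/13 = (13 + 6)/78 = 19/78 per minute.
Time = 1 ÷ (19/78) = 78/19 minutes.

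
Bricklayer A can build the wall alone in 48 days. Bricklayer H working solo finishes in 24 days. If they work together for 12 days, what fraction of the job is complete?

Combined rate: 1/48 + 1/24 = (1 + 2)/48 = 3/48 = 1/16 per day.
In 12 days they complete 12·1/16 = 3/4 of the job.

3/4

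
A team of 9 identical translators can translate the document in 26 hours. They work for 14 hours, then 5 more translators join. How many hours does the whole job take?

152/7 hours

One translator does 1/234 of the job per hour.
After 14 hours with 9 translators, 7/13 is done (6/13 left).
With 14 translators the rate is 14/234 = 7/117, so the rest takes 6/13 ÷ 7/117 = 54/7 hours.
Total = 14 + 54/7 = 152/7 hours.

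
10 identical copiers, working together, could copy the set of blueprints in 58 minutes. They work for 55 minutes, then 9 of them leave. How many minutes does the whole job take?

85 minutes

One copier does 1/580 of the job per minute.
After 55 minutes with 10 copiers, 55/58 is done (3/58 left).
With 1 copier the rate is 1/580, so the rest takes 3/58 ÷ 1/580 = 30 minutes.
Total = 55 + 30 = 85 minutes.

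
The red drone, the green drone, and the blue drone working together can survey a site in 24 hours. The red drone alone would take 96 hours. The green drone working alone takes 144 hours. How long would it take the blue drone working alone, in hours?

288/7 hours

Combined rate is 1/24 per hour.
Known contribution: 1/96 + 1/144 = (3 + 2)/288 = 5/288 per hour.
So the blue drone's rate is 1/24 − 5/288 = 7/288, meaning 288/7 hours alone.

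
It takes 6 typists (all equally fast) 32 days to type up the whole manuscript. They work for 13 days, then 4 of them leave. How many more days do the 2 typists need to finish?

57 days

One typist does 1/192 of the job per day.
After 13 days with 6 typists, 13/32 is done (19/32 left).
With 2 typists the rate is 2/192 = 1/96, so the rest takes 19/32 ÷ 1/96 = 57 days.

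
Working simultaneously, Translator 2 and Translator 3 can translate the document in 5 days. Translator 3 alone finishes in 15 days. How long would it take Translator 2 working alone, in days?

Combined rate is 1/5 per day.
Known contribution: 1/15 per day.
So Translator 2's rate is 1/5 − 1/15 = 2/15, meaning 15/2 days alone.

15/2 days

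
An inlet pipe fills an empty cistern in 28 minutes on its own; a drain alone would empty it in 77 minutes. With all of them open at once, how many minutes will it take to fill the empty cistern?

Net rate = 1/28 − 1/77 = (11 − 4)/308 = 7/308 = 1/44 per minute.
Filling time = 1 ÷ (1/44) = 44 minutes.

44 minutes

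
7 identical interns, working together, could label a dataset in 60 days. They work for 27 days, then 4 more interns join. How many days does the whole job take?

One intern does 1/420 of the job per day.
After 27 days with 7 interns, 9/20 is done (11/20 left).
With 11 interns the rate is 11/420, so the rest takes 11/20 ÷ 11/420 = 21 days.
Total = 27 + 21 = 48 days.

48 days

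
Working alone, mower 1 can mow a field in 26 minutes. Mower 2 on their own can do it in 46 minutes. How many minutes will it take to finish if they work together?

299/18 minutes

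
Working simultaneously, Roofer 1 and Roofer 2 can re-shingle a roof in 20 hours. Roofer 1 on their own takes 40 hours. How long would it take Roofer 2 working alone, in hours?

40 hours

Combined rate is 1/20 per hour.
Known contribution: 1/40 per hour.
So Roofer 2's rate is 1/20 − 1/40 = 1/40, meaning 40 hours alone.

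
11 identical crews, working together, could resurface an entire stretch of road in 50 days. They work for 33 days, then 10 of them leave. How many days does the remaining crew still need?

187 days

One crew does 1/550 of the job per day.
After 33 days with 11 crews, 33/50 is done (17/50 left).
With 1 crew the rate is 1/550, so the rest takes 17/50 ÷ 1/550 = 187 days.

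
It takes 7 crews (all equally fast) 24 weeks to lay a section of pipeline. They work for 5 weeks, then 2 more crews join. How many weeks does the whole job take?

178/9 weeks

One crew does 1/168 of the job per week.
After 5 weeks with 7 crews, 5/24 is done (19/24 left).
With 9 crews the rate is 9/168 = 3/56, so the rest takes 19/24 ÷ 3/56 = 133/9 weeks.
Total = 5 + 133/9 = 178/9 weeks.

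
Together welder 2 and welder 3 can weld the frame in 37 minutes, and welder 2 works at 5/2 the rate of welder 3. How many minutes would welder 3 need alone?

Let welder 3's rate be r; then welder 2's rate is (5/2)r, so together (5/2 + 1)r = (7/2)r = 1/37.
Thus r = 2/259 per minute.
Welder 3 alone: 259/2 minutes; welder 2 alone: 259/5 minutes.

259/2 minutes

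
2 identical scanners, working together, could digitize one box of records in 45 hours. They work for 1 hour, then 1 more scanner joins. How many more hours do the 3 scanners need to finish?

88/3 hours

One scanner does 1/90 of the job per hour.
After 1 hour with 2 scanners, 1/45 is done (44/45 left).
With 3 scanners the rate is 3/90 = 1/30, so the rest takes 44/45 ÷ 1/30 = 88/3 hours.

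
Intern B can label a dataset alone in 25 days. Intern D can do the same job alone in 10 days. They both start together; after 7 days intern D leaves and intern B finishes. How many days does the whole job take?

In the first 7 days the combined rate is 7/50, so 49/50 of the job is done, leaving 1/50.
After intern D leaves the rate is 1/25 per day; the remaining 1/50 takes 1/2 days.
Total = 7 + 1/2 = 15/2 days.

15/2 days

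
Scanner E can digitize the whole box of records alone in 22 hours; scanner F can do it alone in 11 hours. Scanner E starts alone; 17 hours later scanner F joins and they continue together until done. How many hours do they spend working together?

In 17 hours scanner E does 17/22 of the job, leaving 5/22.
Scanner E and scanner F together work at 3/22 per hour, so finishing takes 5/22 ÷ 3/22 = 5/3 hours.

5/3 hours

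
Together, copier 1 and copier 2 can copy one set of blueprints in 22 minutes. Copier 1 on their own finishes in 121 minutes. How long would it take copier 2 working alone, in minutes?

Combined rate is 1/22 per minute.
Known contribution: 1/121 per minute.
So copier 2's rate is 1/22 − 1/121 = 9/242, meaning 242/9 minutes alone.

242/9 minutes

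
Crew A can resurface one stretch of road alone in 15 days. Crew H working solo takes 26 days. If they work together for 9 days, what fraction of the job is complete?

Combined rate: 1/15 + 1/26 = (26 + 15)/390 = 41/390 per day.
In 9 days they complete 9·41/390 = 123/130 of the job.

123/130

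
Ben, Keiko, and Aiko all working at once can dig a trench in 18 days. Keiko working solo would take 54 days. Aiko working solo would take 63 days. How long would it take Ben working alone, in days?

Combined rate is 1/18 per day.
Known contribution: 1/54 + 1/63 = (7 + 6)/378 = 13/378 per day.
So Ben's rate is 1/18 − 13/378 = 4/189, meaning 189/4 days alone.

189/4 days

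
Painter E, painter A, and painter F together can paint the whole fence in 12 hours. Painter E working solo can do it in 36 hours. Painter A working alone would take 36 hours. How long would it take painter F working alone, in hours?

Combined rate is 1/12 per hour.
Known contribution: 1/36 + 1/36 = (1 + 1)/36 = 2/36 = 1/18 per hour.
So painter F's rate is 1/12 − 1/18 = 1/36, meaning 36 hours alone.

36 hours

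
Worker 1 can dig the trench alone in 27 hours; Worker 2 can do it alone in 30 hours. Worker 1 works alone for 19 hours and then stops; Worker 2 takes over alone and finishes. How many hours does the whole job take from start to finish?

251/9 hours

In 19 hours Worker 1 does 19/27 of the job, leaving 8/27.
Worker 2 works at 1/30 per hour, so finishing takes 8/27 ÷ 1/30 = 80/9 hours.
Total time = 19 + 80/9 = 251/9 hours.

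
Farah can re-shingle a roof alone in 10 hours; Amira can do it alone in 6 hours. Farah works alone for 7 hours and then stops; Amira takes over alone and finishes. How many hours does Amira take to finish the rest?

9/5 hours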